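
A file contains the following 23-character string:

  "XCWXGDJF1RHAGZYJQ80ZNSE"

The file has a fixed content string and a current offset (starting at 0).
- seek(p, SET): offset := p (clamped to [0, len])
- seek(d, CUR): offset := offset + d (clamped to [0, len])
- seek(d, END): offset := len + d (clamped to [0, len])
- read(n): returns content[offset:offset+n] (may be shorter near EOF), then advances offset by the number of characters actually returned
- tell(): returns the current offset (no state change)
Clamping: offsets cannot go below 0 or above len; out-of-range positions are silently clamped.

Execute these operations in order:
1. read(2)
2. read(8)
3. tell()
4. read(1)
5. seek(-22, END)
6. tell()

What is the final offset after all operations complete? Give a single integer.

Answer: 1

Derivation:
After 1 (read(2)): returned 'XC', offset=2
After 2 (read(8)): returned 'WXGDJF1R', offset=10
After 3 (tell()): offset=10
After 4 (read(1)): returned 'H', offset=11
After 5 (seek(-22, END)): offset=1
After 6 (tell()): offset=1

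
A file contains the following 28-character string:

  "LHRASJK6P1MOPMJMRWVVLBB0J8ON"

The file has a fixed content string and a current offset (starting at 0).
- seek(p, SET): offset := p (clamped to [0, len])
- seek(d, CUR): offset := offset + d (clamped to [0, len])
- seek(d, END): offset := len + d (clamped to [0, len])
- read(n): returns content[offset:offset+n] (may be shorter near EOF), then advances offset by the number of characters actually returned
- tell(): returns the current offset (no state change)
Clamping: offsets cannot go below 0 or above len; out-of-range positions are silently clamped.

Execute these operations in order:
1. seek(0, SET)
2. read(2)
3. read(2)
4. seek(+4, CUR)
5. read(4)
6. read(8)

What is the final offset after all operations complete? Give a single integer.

After 1 (seek(0, SET)): offset=0
After 2 (read(2)): returned 'LH', offset=2
After 3 (read(2)): returned 'RA', offset=4
After 4 (seek(+4, CUR)): offset=8
After 5 (read(4)): returned 'P1MO', offset=12
After 6 (read(8)): returned 'PMJMRWVV', offset=20

Answer: 20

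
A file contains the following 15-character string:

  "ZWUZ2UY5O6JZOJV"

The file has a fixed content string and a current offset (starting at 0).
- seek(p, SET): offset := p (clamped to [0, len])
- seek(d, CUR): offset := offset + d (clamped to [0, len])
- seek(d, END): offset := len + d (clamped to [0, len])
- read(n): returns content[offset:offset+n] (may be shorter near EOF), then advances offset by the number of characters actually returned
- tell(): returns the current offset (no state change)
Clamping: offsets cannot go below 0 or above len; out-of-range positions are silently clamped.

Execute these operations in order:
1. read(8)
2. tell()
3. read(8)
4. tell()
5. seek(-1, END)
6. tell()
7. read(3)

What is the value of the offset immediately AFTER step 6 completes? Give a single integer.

Answer: 14

Derivation:
After 1 (read(8)): returned 'ZWUZ2UY5', offset=8
After 2 (tell()): offset=8
After 3 (read(8)): returned 'O6JZOJV', offset=15
After 4 (tell()): offset=15
After 5 (seek(-1, END)): offset=14
After 6 (tell()): offset=14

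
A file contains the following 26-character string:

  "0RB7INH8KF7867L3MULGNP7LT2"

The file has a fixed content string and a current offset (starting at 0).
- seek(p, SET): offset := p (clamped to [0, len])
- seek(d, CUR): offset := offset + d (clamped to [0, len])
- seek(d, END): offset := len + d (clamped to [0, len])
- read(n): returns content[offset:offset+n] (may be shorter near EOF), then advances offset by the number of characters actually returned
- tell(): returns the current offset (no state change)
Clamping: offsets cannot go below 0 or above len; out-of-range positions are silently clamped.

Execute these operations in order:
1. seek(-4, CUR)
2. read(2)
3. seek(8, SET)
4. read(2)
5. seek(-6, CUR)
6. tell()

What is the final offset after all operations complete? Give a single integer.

Answer: 4

Derivation:
After 1 (seek(-4, CUR)): offset=0
After 2 (read(2)): returned '0R', offset=2
After 3 (seek(8, SET)): offset=8
After 4 (read(2)): returned 'KF', offset=10
After 5 (seek(-6, CUR)): offset=4
After 6 (tell()): offset=4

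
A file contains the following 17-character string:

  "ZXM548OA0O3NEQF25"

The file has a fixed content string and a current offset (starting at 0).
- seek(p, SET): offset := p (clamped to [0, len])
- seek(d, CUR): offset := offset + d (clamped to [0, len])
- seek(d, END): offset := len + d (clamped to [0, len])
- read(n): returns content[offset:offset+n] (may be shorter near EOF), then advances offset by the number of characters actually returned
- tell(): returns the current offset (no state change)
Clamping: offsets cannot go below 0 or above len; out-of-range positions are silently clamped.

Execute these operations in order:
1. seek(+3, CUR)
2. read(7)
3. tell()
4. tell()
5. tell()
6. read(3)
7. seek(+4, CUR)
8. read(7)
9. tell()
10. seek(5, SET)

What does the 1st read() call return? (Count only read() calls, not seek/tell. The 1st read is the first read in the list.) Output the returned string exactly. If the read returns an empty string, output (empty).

After 1 (seek(+3, CUR)): offset=3
After 2 (read(7)): returned '548OA0O', offset=10
After 3 (tell()): offset=10
After 4 (tell()): offset=10
After 5 (tell()): offset=10
After 6 (read(3)): returned '3NE', offset=13
After 7 (seek(+4, CUR)): offset=17
After 8 (read(7)): returned '', offset=17
After 9 (tell()): offset=17
After 10 (seek(5, SET)): offset=5

Answer: 548OA0O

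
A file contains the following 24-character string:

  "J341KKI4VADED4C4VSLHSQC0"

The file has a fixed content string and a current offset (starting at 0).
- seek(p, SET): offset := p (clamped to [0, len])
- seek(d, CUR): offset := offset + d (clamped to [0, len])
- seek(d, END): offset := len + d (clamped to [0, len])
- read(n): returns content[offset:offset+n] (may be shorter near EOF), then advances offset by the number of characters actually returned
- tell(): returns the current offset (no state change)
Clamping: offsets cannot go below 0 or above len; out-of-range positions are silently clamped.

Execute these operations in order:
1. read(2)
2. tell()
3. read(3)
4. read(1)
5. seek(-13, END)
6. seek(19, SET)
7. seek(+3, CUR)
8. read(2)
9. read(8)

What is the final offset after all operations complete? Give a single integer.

Answer: 24

Derivation:
After 1 (read(2)): returned 'J3', offset=2
After 2 (tell()): offset=2
After 3 (read(3)): returned '41K', offset=5
After 4 (read(1)): returned 'K', offset=6
After 5 (seek(-13, END)): offset=11
After 6 (seek(19, SET)): offset=19
After 7 (seek(+3, CUR)): offset=22
After 8 (read(2)): returned 'C0', offset=24
After 9 (read(8)): returned '', offset=24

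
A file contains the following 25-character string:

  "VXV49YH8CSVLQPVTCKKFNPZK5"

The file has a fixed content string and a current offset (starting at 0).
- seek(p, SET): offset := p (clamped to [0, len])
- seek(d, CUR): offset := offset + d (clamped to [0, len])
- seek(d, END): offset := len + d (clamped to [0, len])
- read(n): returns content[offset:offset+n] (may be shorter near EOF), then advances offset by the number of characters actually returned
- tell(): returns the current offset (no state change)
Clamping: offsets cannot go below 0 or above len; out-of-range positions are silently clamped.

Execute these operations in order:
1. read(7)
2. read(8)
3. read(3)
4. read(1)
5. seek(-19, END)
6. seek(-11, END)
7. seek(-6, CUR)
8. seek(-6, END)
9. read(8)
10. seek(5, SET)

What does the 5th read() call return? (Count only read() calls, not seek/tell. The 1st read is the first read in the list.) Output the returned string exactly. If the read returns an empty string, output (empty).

After 1 (read(7)): returned 'VXV49YH', offset=7
After 2 (read(8)): returned '8CSVLQPV', offset=15
After 3 (read(3)): returned 'TCK', offset=18
After 4 (read(1)): returned 'K', offset=19
After 5 (seek(-19, END)): offset=6
After 6 (seek(-11, END)): offset=14
After 7 (seek(-6, CUR)): offset=8
After 8 (seek(-6, END)): offset=19
After 9 (read(8)): returned 'FNPZK5', offset=25
After 10 (seek(5, SET)): offset=5

Answer: FNPZK5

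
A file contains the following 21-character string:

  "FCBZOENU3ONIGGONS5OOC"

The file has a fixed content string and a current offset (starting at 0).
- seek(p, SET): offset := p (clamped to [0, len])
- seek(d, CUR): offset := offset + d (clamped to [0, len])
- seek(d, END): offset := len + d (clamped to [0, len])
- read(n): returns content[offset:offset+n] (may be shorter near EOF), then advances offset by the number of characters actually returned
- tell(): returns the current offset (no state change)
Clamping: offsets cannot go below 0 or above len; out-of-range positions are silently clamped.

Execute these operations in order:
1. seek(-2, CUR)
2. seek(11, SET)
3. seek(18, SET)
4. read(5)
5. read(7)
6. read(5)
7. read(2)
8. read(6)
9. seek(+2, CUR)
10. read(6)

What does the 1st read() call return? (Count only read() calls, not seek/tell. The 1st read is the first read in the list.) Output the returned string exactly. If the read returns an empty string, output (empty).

After 1 (seek(-2, CUR)): offset=0
After 2 (seek(11, SET)): offset=11
After 3 (seek(18, SET)): offset=18
After 4 (read(5)): returned 'OOC', offset=21
After 5 (read(7)): returned '', offset=21
After 6 (read(5)): returned '', offset=21
After 7 (read(2)): returned '', offset=21
After 8 (read(6)): returned '', offset=21
After 9 (seek(+2, CUR)): offset=21
After 10 (read(6)): returned '', offset=21

Answer: OOC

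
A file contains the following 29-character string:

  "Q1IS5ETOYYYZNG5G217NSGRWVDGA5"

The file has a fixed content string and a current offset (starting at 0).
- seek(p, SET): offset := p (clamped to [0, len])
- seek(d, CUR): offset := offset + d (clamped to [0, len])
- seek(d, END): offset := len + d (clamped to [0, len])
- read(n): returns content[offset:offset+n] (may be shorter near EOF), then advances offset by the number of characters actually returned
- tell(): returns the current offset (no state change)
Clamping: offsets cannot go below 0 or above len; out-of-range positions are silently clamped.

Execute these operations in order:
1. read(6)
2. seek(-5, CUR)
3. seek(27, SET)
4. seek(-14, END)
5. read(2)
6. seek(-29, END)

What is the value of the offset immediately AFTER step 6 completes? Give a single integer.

Answer: 0

Derivation:
After 1 (read(6)): returned 'Q1IS5E', offset=6
After 2 (seek(-5, CUR)): offset=1
After 3 (seek(27, SET)): offset=27
After 4 (seek(-14, END)): offset=15
After 5 (read(2)): returned 'G2', offset=17
After 6 (seek(-29, END)): offset=0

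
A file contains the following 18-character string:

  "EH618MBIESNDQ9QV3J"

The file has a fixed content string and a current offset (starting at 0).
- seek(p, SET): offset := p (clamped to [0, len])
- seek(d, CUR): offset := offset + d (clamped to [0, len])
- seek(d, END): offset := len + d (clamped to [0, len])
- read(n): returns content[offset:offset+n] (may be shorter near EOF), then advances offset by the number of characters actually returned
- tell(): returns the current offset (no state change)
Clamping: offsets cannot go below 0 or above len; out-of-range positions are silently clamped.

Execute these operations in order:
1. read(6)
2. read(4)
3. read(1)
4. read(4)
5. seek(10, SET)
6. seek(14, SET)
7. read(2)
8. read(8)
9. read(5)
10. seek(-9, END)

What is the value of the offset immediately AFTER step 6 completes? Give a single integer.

Answer: 14

Derivation:
After 1 (read(6)): returned 'EH618M', offset=6
After 2 (read(4)): returned 'BIES', offset=10
After 3 (read(1)): returned 'N', offset=11
After 4 (read(4)): returned 'DQ9Q', offset=15
After 5 (seek(10, SET)): offset=10
After 6 (seek(14, SET)): offset=14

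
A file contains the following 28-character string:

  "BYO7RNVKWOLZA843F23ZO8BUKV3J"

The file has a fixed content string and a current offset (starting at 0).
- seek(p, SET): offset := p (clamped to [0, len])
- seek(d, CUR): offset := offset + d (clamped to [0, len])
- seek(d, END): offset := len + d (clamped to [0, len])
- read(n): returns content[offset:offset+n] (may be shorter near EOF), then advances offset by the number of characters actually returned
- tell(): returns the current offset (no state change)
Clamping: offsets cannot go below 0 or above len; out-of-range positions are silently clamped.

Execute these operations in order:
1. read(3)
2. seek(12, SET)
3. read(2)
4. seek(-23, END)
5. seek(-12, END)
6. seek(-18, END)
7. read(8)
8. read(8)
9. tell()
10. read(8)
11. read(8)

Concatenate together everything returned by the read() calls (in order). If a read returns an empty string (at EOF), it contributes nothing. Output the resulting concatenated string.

Answer: BYOA8LZA843F23ZO8BUKV3J

Derivation:
After 1 (read(3)): returned 'BYO', offset=3
After 2 (seek(12, SET)): offset=12
After 3 (read(2)): returned 'A8', offset=14
After 4 (seek(-23, END)): offset=5
After 5 (seek(-12, END)): offset=16
After 6 (seek(-18, END)): offset=10
After 7 (read(8)): returned 'LZA843F2', offset=18
After 8 (read(8)): returned '3ZO8BUKV', offset=26
After 9 (tell()): offset=26
After 10 (read(8)): returned '3J', offset=28
After 11 (read(8)): returned '', offset=28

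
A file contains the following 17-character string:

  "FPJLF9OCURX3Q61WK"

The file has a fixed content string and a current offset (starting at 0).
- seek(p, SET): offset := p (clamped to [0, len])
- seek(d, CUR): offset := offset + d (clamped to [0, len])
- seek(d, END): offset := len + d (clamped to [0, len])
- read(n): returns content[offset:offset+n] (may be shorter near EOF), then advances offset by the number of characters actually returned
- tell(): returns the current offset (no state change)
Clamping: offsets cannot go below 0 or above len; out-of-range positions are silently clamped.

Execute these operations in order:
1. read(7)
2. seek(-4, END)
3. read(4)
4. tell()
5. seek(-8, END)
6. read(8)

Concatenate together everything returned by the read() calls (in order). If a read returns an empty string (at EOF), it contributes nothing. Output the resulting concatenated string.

Answer: FPJLF9O61WKRX3Q61WK

Derivation:
After 1 (read(7)): returned 'FPJLF9O', offset=7
After 2 (seek(-4, END)): offset=13
After 3 (read(4)): returned '61WK', offset=17
After 4 (tell()): offset=17
After 5 (seek(-8, END)): offset=9
After 6 (read(8)): returned 'RX3Q61WK', offset=17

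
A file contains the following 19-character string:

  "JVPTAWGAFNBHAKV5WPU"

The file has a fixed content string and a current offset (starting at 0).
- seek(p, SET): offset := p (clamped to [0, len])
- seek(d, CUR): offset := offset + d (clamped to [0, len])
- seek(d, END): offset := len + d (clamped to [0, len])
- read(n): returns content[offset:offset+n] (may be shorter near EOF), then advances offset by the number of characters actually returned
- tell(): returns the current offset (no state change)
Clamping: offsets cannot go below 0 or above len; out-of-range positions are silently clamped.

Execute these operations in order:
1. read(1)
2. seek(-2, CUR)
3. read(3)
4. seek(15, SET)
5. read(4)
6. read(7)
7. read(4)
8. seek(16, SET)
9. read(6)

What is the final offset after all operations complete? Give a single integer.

Answer: 19

Derivation:
After 1 (read(1)): returned 'J', offset=1
After 2 (seek(-2, CUR)): offset=0
After 3 (read(3)): returned 'JVP', offset=3
After 4 (seek(15, SET)): offset=15
After 5 (read(4)): returned '5WPU', offset=19
After 6 (read(7)): returned '', offset=19
After 7 (read(4)): returned '', offset=19
After 8 (seek(16, SET)): offset=16
After 9 (read(6)): returned 'WPU', offset=19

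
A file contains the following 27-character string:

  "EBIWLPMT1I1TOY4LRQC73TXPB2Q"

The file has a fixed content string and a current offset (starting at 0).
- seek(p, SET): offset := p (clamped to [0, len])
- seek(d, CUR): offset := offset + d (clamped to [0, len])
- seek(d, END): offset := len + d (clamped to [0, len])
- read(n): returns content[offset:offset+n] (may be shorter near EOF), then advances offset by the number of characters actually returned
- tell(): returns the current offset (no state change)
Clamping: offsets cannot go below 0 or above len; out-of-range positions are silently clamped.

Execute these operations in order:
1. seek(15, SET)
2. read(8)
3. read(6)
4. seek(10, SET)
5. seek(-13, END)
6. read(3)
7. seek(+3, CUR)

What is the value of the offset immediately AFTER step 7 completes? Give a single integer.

Answer: 20

Derivation:
After 1 (seek(15, SET)): offset=15
After 2 (read(8)): returned 'LRQC73TX', offset=23
After 3 (read(6)): returned 'PB2Q', offset=27
After 4 (seek(10, SET)): offset=10
After 5 (seek(-13, END)): offset=14
After 6 (read(3)): returned '4LR', offset=17
After 7 (seek(+3, CUR)): offset=20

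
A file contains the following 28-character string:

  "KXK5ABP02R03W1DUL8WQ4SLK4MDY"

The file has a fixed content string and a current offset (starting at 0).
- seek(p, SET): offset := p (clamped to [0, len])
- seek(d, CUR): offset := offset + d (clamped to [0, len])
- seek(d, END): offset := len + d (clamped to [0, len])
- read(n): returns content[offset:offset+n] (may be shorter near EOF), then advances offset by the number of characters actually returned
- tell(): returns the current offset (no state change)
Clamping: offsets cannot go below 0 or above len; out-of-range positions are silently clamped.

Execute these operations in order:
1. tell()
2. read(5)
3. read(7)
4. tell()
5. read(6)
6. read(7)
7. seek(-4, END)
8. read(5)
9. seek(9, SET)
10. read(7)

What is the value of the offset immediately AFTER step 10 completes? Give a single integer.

Answer: 16

Derivation:
After 1 (tell()): offset=0
After 2 (read(5)): returned 'KXK5A', offset=5
After 3 (read(7)): returned 'BP02R03', offset=12
After 4 (tell()): offset=12
After 5 (read(6)): returned 'W1DUL8', offset=18
After 6 (read(7)): returned 'WQ4SLK4', offset=25
After 7 (seek(-4, END)): offset=24
After 8 (read(5)): returned '4MDY', offset=28
After 9 (seek(9, SET)): offset=9
After 10 (read(7)): returned 'R03W1DU', offset=16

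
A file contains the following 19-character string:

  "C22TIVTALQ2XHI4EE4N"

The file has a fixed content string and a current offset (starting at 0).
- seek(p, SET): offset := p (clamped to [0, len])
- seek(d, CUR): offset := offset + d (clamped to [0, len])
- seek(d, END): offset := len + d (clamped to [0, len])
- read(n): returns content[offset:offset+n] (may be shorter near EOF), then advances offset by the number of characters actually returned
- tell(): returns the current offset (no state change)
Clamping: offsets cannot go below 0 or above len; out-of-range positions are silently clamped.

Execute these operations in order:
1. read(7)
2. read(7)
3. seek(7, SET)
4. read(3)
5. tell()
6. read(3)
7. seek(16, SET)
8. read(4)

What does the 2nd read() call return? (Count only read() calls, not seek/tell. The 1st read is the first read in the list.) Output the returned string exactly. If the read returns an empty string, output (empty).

Answer: ALQ2XHI

Derivation:
After 1 (read(7)): returned 'C22TIVT', offset=7
After 2 (read(7)): returned 'ALQ2XHI', offset=14
After 3 (seek(7, SET)): offset=7
After 4 (read(3)): returned 'ALQ', offset=10
After 5 (tell()): offset=10
After 6 (read(3)): returned '2XH', offset=13
After 7 (seek(16, SET)): offset=16
After 8 (read(4)): returned 'E4N', offset=19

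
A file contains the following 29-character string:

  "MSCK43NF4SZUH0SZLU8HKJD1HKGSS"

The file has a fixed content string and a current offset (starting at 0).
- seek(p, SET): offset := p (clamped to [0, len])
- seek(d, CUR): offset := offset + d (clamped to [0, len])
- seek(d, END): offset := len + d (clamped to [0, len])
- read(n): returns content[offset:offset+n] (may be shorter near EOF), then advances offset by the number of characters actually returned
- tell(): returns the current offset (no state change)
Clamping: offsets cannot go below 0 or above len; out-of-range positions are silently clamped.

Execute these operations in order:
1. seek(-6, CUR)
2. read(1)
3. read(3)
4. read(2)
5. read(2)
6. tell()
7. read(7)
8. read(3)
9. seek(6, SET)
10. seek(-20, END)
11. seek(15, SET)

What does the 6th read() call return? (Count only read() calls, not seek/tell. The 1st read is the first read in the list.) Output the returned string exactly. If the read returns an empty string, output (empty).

Answer: ZLU

Derivation:
After 1 (seek(-6, CUR)): offset=0
After 2 (read(1)): returned 'M', offset=1
After 3 (read(3)): returned 'SCK', offset=4
After 4 (read(2)): returned '43', offset=6
After 5 (read(2)): returned 'NF', offset=8
After 6 (tell()): offset=8
After 7 (read(7)): returned '4SZUH0S', offset=15
After 8 (read(3)): returned 'ZLU', offset=18
After 9 (seek(6, SET)): offset=6
After 10 (seek(-20, END)): offset=9
After 11 (seek(15, SET)): offset=15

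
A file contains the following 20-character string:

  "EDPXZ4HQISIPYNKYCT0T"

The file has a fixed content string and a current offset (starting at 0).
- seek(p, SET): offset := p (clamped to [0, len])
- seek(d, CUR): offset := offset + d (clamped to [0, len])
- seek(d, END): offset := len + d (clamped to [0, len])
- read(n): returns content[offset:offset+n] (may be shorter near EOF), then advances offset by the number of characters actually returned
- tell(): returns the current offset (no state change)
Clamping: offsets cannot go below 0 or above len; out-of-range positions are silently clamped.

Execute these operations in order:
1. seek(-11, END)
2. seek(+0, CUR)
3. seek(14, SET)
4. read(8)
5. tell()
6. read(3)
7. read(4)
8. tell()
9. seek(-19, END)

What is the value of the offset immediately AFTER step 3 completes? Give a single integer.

Answer: 14

Derivation:
After 1 (seek(-11, END)): offset=9
After 2 (seek(+0, CUR)): offset=9
After 3 (seek(14, SET)): offset=14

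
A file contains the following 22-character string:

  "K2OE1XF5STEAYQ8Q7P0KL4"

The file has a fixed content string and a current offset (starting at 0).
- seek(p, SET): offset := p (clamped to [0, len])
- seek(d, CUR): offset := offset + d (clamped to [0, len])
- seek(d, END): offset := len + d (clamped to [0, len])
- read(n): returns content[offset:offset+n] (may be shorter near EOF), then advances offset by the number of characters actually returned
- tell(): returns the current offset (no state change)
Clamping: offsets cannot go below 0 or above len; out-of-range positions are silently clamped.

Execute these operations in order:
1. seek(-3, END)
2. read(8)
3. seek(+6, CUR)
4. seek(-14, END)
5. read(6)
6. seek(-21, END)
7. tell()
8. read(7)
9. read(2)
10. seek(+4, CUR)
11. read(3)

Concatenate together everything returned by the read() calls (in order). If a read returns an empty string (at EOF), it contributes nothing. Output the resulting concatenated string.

Answer: KL4STEAYQ2OE1XF5ST8Q7

Derivation:
After 1 (seek(-3, END)): offset=19
After 2 (read(8)): returned 'KL4', offset=22
After 3 (seek(+6, CUR)): offset=22
After 4 (seek(-14, END)): offset=8
After 5 (read(6)): returned 'STEAYQ', offset=14
After 6 (seek(-21, END)): offset=1
After 7 (tell()): offset=1
After 8 (read(7)): returned '2OE1XF5', offset=8
After 9 (read(2)): returned 'ST', offset=10
After 10 (seek(+4, CUR)): offset=14
After 11 (read(3)): returned '8Q7', offset=17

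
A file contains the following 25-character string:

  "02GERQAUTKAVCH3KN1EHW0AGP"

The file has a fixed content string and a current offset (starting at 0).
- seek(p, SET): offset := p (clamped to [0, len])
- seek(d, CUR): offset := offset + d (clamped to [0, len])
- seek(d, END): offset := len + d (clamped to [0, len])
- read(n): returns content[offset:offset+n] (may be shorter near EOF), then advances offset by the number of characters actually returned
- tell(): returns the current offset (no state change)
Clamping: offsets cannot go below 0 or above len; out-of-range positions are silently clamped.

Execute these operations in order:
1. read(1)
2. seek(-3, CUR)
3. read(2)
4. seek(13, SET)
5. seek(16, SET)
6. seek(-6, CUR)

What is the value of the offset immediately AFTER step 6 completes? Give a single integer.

After 1 (read(1)): returned '0', offset=1
After 2 (seek(-3, CUR)): offset=0
After 3 (read(2)): returned '02', offset=2
After 4 (seek(13, SET)): offset=13
After 5 (seek(16, SET)): offset=16
After 6 (seek(-6, CUR)): offset=10

Answer: 10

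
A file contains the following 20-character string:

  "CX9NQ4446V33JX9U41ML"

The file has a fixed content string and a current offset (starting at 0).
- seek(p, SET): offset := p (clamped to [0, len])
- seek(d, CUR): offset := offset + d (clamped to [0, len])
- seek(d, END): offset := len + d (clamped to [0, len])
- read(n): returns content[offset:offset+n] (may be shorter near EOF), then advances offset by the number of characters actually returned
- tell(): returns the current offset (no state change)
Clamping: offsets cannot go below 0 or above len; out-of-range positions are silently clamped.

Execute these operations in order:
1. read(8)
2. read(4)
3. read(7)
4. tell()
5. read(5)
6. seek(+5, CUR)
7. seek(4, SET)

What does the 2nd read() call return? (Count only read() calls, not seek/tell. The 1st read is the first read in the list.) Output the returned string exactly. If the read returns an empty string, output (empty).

Answer: 6V33

Derivation:
After 1 (read(8)): returned 'CX9NQ444', offset=8
After 2 (read(4)): returned '6V33', offset=12
After 3 (read(7)): returned 'JX9U41M', offset=19
After 4 (tell()): offset=19
After 5 (read(5)): returned 'L', offset=20
After 6 (seek(+5, CUR)): offset=20
After 7 (seek(4, SET)): offset=4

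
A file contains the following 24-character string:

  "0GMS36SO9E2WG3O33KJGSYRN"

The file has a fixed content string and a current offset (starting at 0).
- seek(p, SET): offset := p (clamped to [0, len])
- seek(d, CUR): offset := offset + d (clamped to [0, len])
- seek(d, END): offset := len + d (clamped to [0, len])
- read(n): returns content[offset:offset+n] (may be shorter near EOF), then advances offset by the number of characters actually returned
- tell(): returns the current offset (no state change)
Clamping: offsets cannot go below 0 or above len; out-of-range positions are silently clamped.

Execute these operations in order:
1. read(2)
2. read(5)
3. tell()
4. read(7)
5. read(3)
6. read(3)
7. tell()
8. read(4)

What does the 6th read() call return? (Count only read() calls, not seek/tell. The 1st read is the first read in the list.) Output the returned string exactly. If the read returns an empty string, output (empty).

Answer: SYRN

Derivation:
After 1 (read(2)): returned '0G', offset=2
After 2 (read(5)): returned 'MS36S', offset=7
After 3 (tell()): offset=7
After 4 (read(7)): returned 'O9E2WG3', offset=14
After 5 (read(3)): returned 'O33', offset=17
After 6 (read(3)): returned 'KJG', offset=20
After 7 (tell()): offset=20
After 8 (read(4)): returned 'SYRN', offset=24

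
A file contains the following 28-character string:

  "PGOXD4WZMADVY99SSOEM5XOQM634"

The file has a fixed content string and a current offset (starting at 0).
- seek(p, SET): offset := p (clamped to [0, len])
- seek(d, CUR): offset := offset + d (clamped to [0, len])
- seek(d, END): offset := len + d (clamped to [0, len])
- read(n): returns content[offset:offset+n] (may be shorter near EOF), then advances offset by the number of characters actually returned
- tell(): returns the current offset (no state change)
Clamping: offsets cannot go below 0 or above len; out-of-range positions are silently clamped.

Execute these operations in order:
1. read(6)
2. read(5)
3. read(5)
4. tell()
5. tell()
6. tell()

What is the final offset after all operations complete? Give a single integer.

Answer: 16

Derivation:
After 1 (read(6)): returned 'PGOXD4', offset=6
After 2 (read(5)): returned 'WZMAD', offset=11
After 3 (read(5)): returned 'VY99S', offset=16
After 4 (tell()): offset=16
After 5 (tell()): offset=16
After 6 (tell()): offset=16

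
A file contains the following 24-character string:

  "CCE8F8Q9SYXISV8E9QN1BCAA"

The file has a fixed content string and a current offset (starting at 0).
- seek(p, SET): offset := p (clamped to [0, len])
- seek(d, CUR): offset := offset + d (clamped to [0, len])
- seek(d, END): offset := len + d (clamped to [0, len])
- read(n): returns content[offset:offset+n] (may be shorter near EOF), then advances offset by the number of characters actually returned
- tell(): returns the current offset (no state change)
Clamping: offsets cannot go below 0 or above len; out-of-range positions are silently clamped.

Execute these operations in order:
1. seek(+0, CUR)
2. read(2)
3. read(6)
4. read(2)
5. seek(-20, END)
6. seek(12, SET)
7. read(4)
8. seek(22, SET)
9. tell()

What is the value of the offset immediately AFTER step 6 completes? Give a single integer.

Answer: 12

Derivation:
After 1 (seek(+0, CUR)): offset=0
After 2 (read(2)): returned 'CC', offset=2
After 3 (read(6)): returned 'E8F8Q9', offset=8
After 4 (read(2)): returned 'SY', offset=10
After 5 (seek(-20, END)): offset=4
After 6 (seek(12, SET)): offset=12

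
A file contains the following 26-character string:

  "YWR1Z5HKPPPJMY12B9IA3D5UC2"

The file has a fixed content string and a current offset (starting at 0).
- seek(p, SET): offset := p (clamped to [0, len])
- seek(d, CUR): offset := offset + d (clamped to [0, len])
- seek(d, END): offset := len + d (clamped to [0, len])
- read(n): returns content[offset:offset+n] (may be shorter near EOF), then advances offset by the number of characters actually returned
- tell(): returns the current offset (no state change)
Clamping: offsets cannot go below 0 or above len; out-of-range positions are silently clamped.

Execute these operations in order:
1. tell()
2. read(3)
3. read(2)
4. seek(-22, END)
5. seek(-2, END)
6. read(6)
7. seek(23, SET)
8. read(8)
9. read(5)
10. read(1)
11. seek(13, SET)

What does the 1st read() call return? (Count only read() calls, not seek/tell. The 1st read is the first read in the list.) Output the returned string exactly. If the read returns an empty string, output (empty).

After 1 (tell()): offset=0
After 2 (read(3)): returned 'YWR', offset=3
After 3 (read(2)): returned '1Z', offset=5
After 4 (seek(-22, END)): offset=4
After 5 (seek(-2, END)): offset=24
After 6 (read(6)): returned 'C2', offset=26
After 7 (seek(23, SET)): offset=23
After 8 (read(8)): returned 'UC2', offset=26
After 9 (read(5)): returned '', offset=26
After 10 (read(1)): returned '', offset=26
After 11 (seek(13, SET)): offset=13

Answer: YWR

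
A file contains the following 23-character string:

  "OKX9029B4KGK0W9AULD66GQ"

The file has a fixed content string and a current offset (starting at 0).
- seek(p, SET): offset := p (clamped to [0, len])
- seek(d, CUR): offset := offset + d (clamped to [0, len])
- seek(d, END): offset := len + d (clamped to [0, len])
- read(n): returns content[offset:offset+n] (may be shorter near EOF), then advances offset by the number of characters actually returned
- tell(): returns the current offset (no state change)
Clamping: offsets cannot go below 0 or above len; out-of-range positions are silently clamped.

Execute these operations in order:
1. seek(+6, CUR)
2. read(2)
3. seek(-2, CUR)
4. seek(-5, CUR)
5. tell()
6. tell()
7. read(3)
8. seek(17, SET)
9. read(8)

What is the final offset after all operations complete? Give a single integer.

After 1 (seek(+6, CUR)): offset=6
After 2 (read(2)): returned '9B', offset=8
After 3 (seek(-2, CUR)): offset=6
After 4 (seek(-5, CUR)): offset=1
After 5 (tell()): offset=1
After 6 (tell()): offset=1
After 7 (read(3)): returned 'KX9', offset=4
After 8 (seek(17, SET)): offset=17
After 9 (read(8)): returned 'LD66GQ', offset=23

Answer: 23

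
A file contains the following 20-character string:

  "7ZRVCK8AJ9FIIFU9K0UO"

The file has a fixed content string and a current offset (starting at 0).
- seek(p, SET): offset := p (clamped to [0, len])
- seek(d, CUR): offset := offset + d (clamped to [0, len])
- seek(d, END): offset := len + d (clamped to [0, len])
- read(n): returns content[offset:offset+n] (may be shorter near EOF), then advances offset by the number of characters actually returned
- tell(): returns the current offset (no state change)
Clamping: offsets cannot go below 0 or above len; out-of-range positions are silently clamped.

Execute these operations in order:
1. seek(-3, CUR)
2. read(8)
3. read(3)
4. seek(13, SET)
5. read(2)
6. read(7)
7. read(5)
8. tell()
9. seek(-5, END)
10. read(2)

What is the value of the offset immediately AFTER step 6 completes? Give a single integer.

After 1 (seek(-3, CUR)): offset=0
After 2 (read(8)): returned '7ZRVCK8A', offset=8
After 3 (read(3)): returned 'J9F', offset=11
After 4 (seek(13, SET)): offset=13
After 5 (read(2)): returned 'FU', offset=15
After 6 (read(7)): returned '9K0UO', offset=20

Answer: 20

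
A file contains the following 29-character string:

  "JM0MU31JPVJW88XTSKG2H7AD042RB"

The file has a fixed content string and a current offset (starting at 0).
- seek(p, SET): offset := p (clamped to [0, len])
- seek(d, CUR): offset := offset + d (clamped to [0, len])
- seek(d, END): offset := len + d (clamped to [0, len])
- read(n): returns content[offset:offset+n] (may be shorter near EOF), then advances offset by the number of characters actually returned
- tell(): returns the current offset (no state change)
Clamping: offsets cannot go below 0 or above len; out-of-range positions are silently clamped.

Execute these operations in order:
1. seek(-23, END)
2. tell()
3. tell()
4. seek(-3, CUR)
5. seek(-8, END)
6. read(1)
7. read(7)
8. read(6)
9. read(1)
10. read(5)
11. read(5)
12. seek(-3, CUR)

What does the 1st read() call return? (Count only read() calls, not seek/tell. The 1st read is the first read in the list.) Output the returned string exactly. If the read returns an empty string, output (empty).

After 1 (seek(-23, END)): offset=6
After 2 (tell()): offset=6
After 3 (tell()): offset=6
After 4 (seek(-3, CUR)): offset=3
After 5 (seek(-8, END)): offset=21
After 6 (read(1)): returned '7', offset=22
After 7 (read(7)): returned 'AD042RB', offset=29
After 8 (read(6)): returned '', offset=29
After 9 (read(1)): returned '', offset=29
After 10 (read(5)): returned '', offset=29
After 11 (read(5)): returned '', offset=29
After 12 (seek(-3, CUR)): offset=26

Answer: 7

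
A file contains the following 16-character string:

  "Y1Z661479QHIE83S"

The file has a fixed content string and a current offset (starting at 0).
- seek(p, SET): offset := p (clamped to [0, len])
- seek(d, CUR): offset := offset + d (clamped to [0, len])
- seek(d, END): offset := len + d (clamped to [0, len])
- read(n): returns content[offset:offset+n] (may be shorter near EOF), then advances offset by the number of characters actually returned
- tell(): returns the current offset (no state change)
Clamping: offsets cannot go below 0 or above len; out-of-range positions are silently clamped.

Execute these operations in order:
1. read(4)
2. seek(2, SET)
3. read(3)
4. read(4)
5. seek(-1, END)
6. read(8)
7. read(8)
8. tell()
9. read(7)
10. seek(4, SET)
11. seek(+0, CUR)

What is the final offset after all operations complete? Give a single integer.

Answer: 4

Derivation:
After 1 (read(4)): returned 'Y1Z6', offset=4
After 2 (seek(2, SET)): offset=2
After 3 (read(3)): returned 'Z66', offset=5
After 4 (read(4)): returned '1479', offset=9
After 5 (seek(-1, END)): offset=15
After 6 (read(8)): returned 'S', offset=16
After 7 (read(8)): returned '', offset=16
After 8 (tell()): offset=16
After 9 (read(7)): returned '', offset=16
After 10 (seek(4, SET)): offset=4
After 11 (seek(+0, CUR)): offset=4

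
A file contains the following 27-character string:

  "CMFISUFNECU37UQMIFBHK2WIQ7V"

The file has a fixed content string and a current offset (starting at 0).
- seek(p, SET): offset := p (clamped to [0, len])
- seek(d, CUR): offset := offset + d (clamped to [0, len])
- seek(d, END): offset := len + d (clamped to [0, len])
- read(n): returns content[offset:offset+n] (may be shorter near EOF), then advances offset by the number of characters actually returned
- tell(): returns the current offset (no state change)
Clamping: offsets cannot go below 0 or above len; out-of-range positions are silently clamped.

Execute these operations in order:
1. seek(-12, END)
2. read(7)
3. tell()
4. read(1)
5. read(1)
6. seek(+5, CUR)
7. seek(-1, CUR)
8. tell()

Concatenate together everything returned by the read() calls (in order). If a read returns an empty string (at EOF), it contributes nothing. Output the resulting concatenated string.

Answer: MIFBHK2WI

Derivation:
After 1 (seek(-12, END)): offset=15
After 2 (read(7)): returned 'MIFBHK2', offset=22
After 3 (tell()): offset=22
After 4 (read(1)): returned 'W', offset=23
After 5 (read(1)): returned 'I', offset=24
After 6 (seek(+5, CUR)): offset=27
After 7 (seek(-1, CUR)): offset=26
After 8 (tell()): offset=26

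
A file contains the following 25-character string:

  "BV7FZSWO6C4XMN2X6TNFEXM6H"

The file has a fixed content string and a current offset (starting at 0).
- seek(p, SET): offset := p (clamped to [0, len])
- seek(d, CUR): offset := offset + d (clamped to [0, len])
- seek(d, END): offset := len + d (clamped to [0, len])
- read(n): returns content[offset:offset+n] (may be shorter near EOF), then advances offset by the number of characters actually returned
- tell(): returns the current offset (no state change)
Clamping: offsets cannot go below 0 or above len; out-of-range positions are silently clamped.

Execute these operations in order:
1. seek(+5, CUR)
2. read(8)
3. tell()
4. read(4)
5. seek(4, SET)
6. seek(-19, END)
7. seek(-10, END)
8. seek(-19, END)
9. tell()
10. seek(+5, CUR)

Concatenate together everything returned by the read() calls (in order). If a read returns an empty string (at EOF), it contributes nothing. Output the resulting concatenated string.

After 1 (seek(+5, CUR)): offset=5
After 2 (read(8)): returned 'SWO6C4XM', offset=13
After 3 (tell()): offset=13
After 4 (read(4)): returned 'N2X6', offset=17
After 5 (seek(4, SET)): offset=4
After 6 (seek(-19, END)): offset=6
After 7 (seek(-10, END)): offset=15
After 8 (seek(-19, END)): offset=6
After 9 (tell()): offset=6
After 10 (seek(+5, CUR)): offset=11

Answer: SWO6C4XMN2X6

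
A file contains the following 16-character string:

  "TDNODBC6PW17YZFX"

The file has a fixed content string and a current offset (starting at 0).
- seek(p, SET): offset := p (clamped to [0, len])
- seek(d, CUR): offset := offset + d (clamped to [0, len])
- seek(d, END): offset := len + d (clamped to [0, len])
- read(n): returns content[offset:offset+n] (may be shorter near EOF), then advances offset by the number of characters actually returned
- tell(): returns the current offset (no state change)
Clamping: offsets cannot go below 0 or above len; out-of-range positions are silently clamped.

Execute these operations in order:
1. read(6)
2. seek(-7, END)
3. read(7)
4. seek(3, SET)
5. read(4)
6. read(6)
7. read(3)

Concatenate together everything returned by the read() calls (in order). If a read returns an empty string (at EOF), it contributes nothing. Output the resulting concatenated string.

After 1 (read(6)): returned 'TDNODB', offset=6
After 2 (seek(-7, END)): offset=9
After 3 (read(7)): returned 'W17YZFX', offset=16
After 4 (seek(3, SET)): offset=3
After 5 (read(4)): returned 'ODBC', offset=7
After 6 (read(6)): returned '6PW17Y', offset=13
After 7 (read(3)): returned 'ZFX', offset=16

Answer: TDNODBW17YZFXODBC6PW17YZFX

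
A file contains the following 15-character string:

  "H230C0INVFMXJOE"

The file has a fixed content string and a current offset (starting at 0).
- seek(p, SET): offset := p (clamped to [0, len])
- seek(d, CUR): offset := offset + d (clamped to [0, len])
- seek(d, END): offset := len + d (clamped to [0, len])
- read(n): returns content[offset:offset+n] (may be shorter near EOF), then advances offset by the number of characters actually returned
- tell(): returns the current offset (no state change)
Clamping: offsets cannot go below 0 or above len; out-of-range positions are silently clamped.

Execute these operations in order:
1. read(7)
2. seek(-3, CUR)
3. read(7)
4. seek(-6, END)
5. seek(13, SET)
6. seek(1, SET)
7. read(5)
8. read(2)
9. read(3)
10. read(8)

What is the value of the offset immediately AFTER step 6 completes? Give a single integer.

Answer: 1

Derivation:
After 1 (read(7)): returned 'H230C0I', offset=7
After 2 (seek(-3, CUR)): offset=4
After 3 (read(7)): returned 'C0INVFM', offset=11
After 4 (seek(-6, END)): offset=9
After 5 (seek(13, SET)): offset=13
After 6 (seek(1, SET)): offset=1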